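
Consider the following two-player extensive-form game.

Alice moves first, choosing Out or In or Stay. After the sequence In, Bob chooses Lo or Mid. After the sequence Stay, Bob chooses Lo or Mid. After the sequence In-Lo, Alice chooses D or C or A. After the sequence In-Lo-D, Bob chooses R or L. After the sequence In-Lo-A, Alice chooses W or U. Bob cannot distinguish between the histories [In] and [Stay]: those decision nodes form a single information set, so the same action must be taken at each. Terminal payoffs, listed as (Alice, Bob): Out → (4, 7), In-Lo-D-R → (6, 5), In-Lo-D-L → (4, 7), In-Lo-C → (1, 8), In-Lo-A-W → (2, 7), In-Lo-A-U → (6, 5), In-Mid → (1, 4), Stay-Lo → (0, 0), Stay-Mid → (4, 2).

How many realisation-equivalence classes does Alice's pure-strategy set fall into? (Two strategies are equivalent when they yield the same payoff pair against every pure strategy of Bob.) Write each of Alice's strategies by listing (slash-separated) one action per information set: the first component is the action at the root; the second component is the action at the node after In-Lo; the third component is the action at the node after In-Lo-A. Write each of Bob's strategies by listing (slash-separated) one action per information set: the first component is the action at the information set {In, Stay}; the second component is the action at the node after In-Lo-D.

Alice has 18 pure strategies: Out/D/W, Out/D/U, Out/C/W, Out/C/U, Out/A/W, Out/A/U, In/D/W, In/D/U, In/C/W, In/C/U, In/A/W, In/A/U, Stay/D/W, Stay/D/U, Stay/C/W, Stay/C/U, Stay/A/W, Stay/A/U. Columns: Lo/R, Lo/L, Mid/R, Mid/L.
{Out/D/W, Out/D/U, Out/C/W, Out/C/U, Out/A/W, Out/A/U} → row (4,7) (4,7) (4,7) (4,7)
{In/D/W, In/D/U} → row (6,5) (4,7) (1,4) (1,4)
{In/C/W, In/C/U} → row (1,8) (1,8) (1,4) (1,4)
{In/A/W} → row (2,7) (2,7) (1,4) (1,4)
{In/A/U} → row (6,5) (6,5) (1,4) (1,4)
{Stay/D/W, Stay/D/U, Stay/C/W, Stay/C/U, Stay/A/W, Stay/A/U} → row (0,0) (0,0) (4,2) (4,2)
That's 6 distinct rows out of 18 strategies.

6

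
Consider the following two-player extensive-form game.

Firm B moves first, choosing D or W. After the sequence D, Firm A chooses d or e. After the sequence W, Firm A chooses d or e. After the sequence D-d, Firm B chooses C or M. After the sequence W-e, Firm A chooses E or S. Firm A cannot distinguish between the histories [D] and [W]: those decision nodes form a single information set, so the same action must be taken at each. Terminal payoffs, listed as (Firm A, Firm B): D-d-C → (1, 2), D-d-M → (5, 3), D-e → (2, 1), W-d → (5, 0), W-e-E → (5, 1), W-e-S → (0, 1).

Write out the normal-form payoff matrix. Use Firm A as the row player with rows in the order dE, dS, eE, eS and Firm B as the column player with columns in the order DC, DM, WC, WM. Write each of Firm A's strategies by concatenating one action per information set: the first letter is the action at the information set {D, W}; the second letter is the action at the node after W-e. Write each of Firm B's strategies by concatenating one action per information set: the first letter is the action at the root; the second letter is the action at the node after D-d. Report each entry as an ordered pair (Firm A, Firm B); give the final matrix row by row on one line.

           DC       DM       WC       WM
  dE    (1,2)    (5,3)    (5,0)    (5,0)
  dS    (1,2)    (5,3)    (5,0)    (5,0)
  eE    (2,1)    (2,1)    (5,1)    (5,1)
  eS    (2,1)    (2,1)    (0,1)    (0,1)

dE: (1,2) (5,3) (5,0) (5,0) | dS: (1,2) (5,3) (5,0) (5,0) | eE: (2,1) (2,1) (5,1) (5,1) | eS: (2,1) (2,1) (0,1) (0,1)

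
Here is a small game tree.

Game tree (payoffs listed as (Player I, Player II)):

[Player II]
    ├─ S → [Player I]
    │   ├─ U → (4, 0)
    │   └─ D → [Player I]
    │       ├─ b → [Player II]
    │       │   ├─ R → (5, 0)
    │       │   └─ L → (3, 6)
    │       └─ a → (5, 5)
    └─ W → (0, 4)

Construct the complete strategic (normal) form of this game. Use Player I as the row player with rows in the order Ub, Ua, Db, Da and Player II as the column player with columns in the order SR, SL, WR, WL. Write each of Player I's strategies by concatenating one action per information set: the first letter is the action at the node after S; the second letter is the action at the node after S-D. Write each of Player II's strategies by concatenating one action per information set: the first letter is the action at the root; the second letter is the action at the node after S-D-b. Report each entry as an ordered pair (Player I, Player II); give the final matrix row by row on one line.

Ub: (4,0) (4,0) (0,4) (0,4) | Ua: (4,0) (4,0) (0,4) (0,4) | Db: (5,0) (3,6) (0,4) (0,4) | Da: (5,5) (5,5) (0,4) (0,4)

           SR       SL       WR       WL
  Ub    (4,0)    (4,0)    (0,4)    (0,4)
  Ua    (4,0)    (4,0)    (0,4)    (0,4)
  Db    (5,0)    (3,6)    (0,4)    (0,4)
  Da    (5,5)    (5,5)    (0,4)    (0,4)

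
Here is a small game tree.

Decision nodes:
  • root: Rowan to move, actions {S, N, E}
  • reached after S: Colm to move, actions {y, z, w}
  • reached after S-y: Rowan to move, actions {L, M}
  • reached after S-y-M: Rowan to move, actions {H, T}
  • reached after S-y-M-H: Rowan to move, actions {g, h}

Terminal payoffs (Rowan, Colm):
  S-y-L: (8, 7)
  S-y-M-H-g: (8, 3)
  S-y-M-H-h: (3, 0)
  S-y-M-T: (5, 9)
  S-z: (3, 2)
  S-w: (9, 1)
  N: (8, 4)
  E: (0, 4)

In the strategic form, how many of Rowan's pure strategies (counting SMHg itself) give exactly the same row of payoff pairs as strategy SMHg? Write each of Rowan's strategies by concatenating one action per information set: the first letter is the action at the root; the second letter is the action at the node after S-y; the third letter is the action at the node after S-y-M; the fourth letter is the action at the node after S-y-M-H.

1

Row for SMHg (columns y, z, w): (8,3) (3,2) (9,1).
Every one of Rowan's information sets is on the play path for some reply by Colm when Rowan follows SMHg.
Changing the action at any of them therefore changes at least one column, so only SMHg itself gives this row.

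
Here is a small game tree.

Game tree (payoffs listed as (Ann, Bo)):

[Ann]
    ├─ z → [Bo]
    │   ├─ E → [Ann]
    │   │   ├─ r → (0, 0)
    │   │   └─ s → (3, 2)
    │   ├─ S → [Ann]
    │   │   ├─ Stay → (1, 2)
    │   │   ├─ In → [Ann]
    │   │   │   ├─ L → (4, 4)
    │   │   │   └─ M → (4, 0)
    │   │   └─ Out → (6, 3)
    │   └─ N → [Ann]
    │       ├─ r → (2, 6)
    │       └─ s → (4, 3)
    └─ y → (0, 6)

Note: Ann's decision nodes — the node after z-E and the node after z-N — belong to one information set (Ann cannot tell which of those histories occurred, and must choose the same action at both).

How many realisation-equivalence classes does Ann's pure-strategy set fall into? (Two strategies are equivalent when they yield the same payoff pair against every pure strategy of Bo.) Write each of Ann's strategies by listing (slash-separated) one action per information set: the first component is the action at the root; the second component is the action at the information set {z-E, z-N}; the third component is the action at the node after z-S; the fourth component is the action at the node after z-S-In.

9

Ann has 24 pure strategies: z/r/Stay/L, z/r/Stay/M, z/r/In/L, z/r/In/M, z/r/Out/L, z/r/Out/M, z/s/Stay/L, z/s/Stay/M, z/s/In/L, z/s/In/M, z/s/Out/L, z/s/Out/M, y/r/Stay/L, y/r/Stay/M, y/r/In/L, y/r/In/M, y/r/Out/L, y/r/Out/M, y/s/Stay/L, y/s/Stay/M, y/s/In/L, y/s/In/M, y/s/Out/L, y/s/Out/M. Columns: E, S, N.
{z/r/Stay/L, z/r/Stay/M} → row (0,0) (1,2) (2,6)
{z/r/In/L} → row (0,0) (4,4) (2,6)
{z/r/In/M} → row (0,0) (4,0) (2,6)
{z/r/Out/L, z/r/Out/M} → row (0,0) (6,3) (2,6)
{z/s/Stay/L, z/s/Stay/M} → row (3,2) (1,2) (4,3)
{z/s/In/L} → row (3,2) (4,4) (4,3)
{z/s/In/M} → row (3,2) (4,0) (4,3)
{z/s/Out/L, z/s/Out/M} → row (3,2) (6,3) (4,3)
{y/r/Stay/L, y/r/Stay/M, y/r/In/L, y/r/In/M, y/r/Out/L, y/r/Out/M, y/s/Stay/L, y/s/Stay/M, y/s/In/L, y/s/In/M, y/s/Out/L, y/s/Out/M} → row (0,6) (0,6) (0,6)
That's 9 distinct rows out of 24 strategies.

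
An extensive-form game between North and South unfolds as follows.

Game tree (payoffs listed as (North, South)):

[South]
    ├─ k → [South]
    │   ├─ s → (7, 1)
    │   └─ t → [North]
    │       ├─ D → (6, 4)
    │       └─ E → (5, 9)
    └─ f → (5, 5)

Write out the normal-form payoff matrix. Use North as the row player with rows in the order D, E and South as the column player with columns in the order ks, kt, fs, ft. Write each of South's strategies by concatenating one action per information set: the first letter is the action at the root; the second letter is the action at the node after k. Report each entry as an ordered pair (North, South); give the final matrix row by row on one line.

D: (7,1) (6,4) (5,5) (5,5) | E: (7,1) (5,9) (5,5) (5,5)

           ks       kt       fs       ft
   D    (7,1)    (6,4)    (5,5)    (5,5)
   E    (7,1)    (5,9)    (5,5)    (5,5)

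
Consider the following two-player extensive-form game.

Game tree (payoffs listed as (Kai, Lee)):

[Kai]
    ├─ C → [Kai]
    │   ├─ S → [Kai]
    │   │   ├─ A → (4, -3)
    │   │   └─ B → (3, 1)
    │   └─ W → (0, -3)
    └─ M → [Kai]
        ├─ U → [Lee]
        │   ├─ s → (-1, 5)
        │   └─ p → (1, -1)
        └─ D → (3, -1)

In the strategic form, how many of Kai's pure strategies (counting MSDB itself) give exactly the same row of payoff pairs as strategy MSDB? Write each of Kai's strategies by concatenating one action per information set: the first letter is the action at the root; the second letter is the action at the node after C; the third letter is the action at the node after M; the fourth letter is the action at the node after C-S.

Row for MSDB (columns s, p): (3,-1) (3,-1).
Under MSDB, Kai's choice at the node after C and at the node after C-S can never be reached regardless of what Lee does, so varying those choices leaves every outcome unchanged.
Holding the reachable choices fixed and varying the unreachable ones freely already gives 2 × 2 = 4 equivalent strategies.
No other strategy reproduces this row, so those 4 are the full class: MSDA, MSDB, MWDA, MWDB.

4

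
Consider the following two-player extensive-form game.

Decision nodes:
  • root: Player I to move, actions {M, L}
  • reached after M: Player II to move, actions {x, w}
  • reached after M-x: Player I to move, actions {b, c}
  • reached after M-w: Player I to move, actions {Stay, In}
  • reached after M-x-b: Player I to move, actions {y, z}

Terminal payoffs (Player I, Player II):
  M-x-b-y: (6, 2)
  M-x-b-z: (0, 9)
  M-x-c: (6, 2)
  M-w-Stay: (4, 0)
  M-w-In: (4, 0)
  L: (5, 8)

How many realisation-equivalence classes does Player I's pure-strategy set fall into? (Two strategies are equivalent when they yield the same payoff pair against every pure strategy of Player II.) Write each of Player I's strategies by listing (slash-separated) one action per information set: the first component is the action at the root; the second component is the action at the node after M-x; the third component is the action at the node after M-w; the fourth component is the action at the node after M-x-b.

3

Player I has 16 pure strategies: M/b/Stay/y, M/b/Stay/z, M/b/In/y, M/b/In/z, M/c/Stay/y, M/c/Stay/z, M/c/In/y, M/c/In/z, L/b/Stay/y, L/b/Stay/z, L/b/In/y, L/b/In/z, L/c/Stay/y, L/c/Stay/z, L/c/In/y, L/c/In/z. Columns: x, w.
{M/b/Stay/y, M/b/In/y, M/c/Stay/y, M/c/Stay/z, M/c/In/y, M/c/In/z} → row (6,2) (4,0)
{M/b/Stay/z, M/b/In/z} → row (0,9) (4,0)
{L/b/Stay/y, L/b/Stay/z, L/b/In/y, L/b/In/z, L/c/Stay/y, L/c/Stay/z, L/c/In/y, L/c/In/z} → row (5,8) (5,8)
That's 3 distinct rows out of 16 strategies.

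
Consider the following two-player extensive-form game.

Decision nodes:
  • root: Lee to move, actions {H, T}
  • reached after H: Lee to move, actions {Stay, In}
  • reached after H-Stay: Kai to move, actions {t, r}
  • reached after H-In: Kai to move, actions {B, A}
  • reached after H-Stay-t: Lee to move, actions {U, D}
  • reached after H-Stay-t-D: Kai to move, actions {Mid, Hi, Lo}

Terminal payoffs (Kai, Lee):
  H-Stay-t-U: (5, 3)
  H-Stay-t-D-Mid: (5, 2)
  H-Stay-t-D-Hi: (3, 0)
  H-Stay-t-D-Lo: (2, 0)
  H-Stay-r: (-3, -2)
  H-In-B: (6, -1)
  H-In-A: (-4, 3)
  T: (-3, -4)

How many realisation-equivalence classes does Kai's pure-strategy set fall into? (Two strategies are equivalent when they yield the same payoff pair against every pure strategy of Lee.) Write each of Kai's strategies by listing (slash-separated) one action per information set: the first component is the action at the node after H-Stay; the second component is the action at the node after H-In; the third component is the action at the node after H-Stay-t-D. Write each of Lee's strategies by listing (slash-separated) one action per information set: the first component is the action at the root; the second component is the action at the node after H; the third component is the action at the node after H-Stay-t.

8

Kai has 12 pure strategies: t/B/Mid, t/B/Hi, t/B/Lo, t/A/Mid, t/A/Hi, t/A/Lo, r/B/Mid, r/B/Hi, r/B/Lo, r/A/Mid, r/A/Hi, r/A/Lo. Columns: H/Stay/U, H/Stay/D, H/In/U, H/In/D, T/Stay/U, T/Stay/D, T/In/U, T/In/D.
{t/B/Mid} → row (5,3) (5,2) (6,-1) (6,-1) (-3,-4) (-3,-4) (-3,-4) (-3,-4)
{t/B/Hi} → row (5,3) (3,0) (6,-1) (6,-1) (-3,-4) (-3,-4) (-3,-4) (-3,-4)
{t/B/Lo} → row (5,3) (2,0) (6,-1) (6,-1) (-3,-4) (-3,-4) (-3,-4) (-3,-4)
{t/A/Mid} → row (5,3) (5,2) (-4,3) (-4,3) (-3,-4) (-3,-4) (-3,-4) (-3,-4)
{t/A/Hi} → row (5,3) (3,0) (-4,3) (-4,3) (-3,-4) (-3,-4) (-3,-4) (-3,-4)
{t/A/Lo} → row (5,3) (2,0) (-4,3) (-4,3) (-3,-4) (-3,-4) (-3,-4) (-3,-4)
{r/B/Mid, r/B/Hi, r/B/Lo} → row (-3,-2) (-3,-2) (6,-1) (6,-1) (-3,-4) (-3,-4) (-3,-4) (-3,-4)
{r/A/Mid, r/A/Hi, r/A/Lo} → row (-3,-2) (-3,-2) (-4,3) (-4,3) (-3,-4) (-3,-4) (-3,-4) (-3,-4)
That's 8 distinct rows out of 12 strategies.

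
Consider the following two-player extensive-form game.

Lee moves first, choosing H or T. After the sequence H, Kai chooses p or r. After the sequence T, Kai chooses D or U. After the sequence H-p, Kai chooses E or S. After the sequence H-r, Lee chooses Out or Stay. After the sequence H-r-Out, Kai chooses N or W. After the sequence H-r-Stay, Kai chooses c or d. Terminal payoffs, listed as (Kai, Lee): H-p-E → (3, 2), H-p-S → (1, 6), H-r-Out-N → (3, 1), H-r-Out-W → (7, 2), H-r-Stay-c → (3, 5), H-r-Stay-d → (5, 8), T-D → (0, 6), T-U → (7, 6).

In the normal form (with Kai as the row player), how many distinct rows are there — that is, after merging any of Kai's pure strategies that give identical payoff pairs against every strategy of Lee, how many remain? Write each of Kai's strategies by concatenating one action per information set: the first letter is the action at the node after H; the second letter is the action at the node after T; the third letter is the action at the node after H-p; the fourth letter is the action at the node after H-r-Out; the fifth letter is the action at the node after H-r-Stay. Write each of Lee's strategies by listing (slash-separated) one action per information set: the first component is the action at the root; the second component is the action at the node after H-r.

Kai has 32 pure strategies: pDENc, pDENd, pDEWc, pDEWd, pDSNc, pDSNd, pDSWc, pDSWd, pUENc, pUENd, pUEWc, pUEWd, pUSNc, pUSNd, pUSWc, pUSWd, rDENc, rDENd, rDEWc, rDEWd, rDSNc, rDSNd, rDSWc, rDSWd, rUENc, rUENd, rUEWc, rUEWd, rUSNc, rUSNd, rUSWc, rUSWd. Columns: H/Out, H/Stay, T/Out, T/Stay.
{pDENc, pDENd, pDEWc, pDEWd} → row (3,2) (3,2) (0,6) (0,6)
{pDSNc, pDSNd, pDSWc, pDSWd} → row (1,6) (1,6) (0,6) (0,6)
{pUENc, pUENd, pUEWc, pUEWd} → row (3,2) (3,2) (7,6) (7,6)
{pUSNc, pUSNd, pUSWc, pUSWd} → row (1,6) (1,6) (7,6) (7,6)
{rDENc, rDSNc} → row (3,1) (3,5) (0,6) (0,6)
{rDENd, rDSNd} → row (3,1) (5,8) (0,6) (0,6)
{rDEWc, rDSWc} → row (7,2) (3,5) (0,6) (0,6)
{rDEWd, rDSWd} → row (7,2) (5,8) (0,6) (0,6)
{rUENc, rUSNc} → row (3,1) (3,5) (7,6) (7,6)
{rUENd, rUSNd} → row (3,1) (5,8) (7,6) (7,6)
{rUEWc, rUSWc} → row (7,2) (3,5) (7,6) (7,6)
{rUEWd, rUSWd} → row (7,2) (5,8) (7,6) (7,6)
That's 12 distinct rows out of 32 strategies.

12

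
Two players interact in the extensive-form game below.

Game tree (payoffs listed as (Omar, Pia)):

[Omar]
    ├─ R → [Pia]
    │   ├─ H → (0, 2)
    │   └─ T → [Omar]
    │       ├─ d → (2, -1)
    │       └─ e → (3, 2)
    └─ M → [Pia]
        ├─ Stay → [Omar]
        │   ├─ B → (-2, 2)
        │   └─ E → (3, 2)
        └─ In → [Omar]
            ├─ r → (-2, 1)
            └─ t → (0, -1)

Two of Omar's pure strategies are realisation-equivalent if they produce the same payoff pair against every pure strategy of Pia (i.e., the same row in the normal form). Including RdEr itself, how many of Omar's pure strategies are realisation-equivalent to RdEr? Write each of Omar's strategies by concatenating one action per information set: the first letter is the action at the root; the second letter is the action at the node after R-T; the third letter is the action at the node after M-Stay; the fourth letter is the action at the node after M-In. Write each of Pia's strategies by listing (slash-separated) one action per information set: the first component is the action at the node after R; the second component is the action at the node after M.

4

Row for RdEr (columns H/Stay, H/In, T/Stay, T/In): (0,2) (0,2) (2,-1) (2,-1).
Under RdEr, Omar's choice at the node after M-Stay and at the node after M-In can never be reached regardless of what Pia does, so varying those choices leaves every outcome unchanged.
Holding the reachable choices fixed and varying the unreachable ones freely already gives 2 × 2 = 4 equivalent strategies.
No other strategy reproduces this row, so those 4 are the full class: RdBr, RdBt, RdEr, RdEt.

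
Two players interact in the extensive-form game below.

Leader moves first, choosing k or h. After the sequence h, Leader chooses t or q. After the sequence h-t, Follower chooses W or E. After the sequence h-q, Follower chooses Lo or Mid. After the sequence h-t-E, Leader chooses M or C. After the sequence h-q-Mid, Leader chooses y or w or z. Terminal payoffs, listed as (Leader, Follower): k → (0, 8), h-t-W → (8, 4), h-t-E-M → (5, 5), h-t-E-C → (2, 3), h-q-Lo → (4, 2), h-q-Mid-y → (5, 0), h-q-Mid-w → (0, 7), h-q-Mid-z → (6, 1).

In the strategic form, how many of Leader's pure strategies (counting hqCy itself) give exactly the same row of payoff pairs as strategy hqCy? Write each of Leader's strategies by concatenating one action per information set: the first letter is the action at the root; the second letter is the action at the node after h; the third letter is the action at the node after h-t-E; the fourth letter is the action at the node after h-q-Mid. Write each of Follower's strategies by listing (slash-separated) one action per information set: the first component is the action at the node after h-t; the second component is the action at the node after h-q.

Row for hqCy (columns W/Lo, W/Mid, E/Lo, E/Mid): (4,2) (5,0) (4,2) (5,0).
Under hqCy, Leader's choice at the node after h-t-E can never be reached regardless of what Follower does, so varying those choices leaves every outcome unchanged.
Holding the reachable choices fixed and varying the unreachable one freely already gives 2 equivalent strategies.
No other strategy reproduces this row, so those 2 are the full class: hqMy, hqCy.

2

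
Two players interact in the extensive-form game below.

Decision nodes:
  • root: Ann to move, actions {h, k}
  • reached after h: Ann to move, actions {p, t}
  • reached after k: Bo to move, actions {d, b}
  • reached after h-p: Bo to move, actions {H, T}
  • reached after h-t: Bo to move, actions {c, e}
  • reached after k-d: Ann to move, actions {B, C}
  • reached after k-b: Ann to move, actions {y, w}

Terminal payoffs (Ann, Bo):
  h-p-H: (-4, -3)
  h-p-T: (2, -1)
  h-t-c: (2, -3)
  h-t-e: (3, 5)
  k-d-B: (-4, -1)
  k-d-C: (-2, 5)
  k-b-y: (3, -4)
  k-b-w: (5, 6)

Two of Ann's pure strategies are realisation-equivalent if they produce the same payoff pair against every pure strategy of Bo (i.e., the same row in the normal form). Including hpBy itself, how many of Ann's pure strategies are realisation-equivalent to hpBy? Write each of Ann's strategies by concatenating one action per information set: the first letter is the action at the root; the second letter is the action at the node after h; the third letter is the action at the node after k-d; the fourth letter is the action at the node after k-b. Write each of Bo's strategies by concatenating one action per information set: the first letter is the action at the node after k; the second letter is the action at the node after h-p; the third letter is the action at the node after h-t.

4

Row for hpBy (columns dHc, dHe, dTc, dTe, bHc, bHe, bTc, bTe): (-4,-3) (-4,-3) (2,-1) (2,-1) (-4,-3) (-4,-3) (2,-1) (2,-1).
Under hpBy, Ann's choice at the node after k-d and at the node after k-b can never be reached regardless of what Bo does, so varying those choices leaves every outcome unchanged.
Holding the reachable choices fixed and varying the unreachable ones freely already gives 2 × 2 = 4 equivalent strategies.
No other strategy reproduces this row, so those 4 are the full class: hpBy, hpBw, hpCy, hpCw.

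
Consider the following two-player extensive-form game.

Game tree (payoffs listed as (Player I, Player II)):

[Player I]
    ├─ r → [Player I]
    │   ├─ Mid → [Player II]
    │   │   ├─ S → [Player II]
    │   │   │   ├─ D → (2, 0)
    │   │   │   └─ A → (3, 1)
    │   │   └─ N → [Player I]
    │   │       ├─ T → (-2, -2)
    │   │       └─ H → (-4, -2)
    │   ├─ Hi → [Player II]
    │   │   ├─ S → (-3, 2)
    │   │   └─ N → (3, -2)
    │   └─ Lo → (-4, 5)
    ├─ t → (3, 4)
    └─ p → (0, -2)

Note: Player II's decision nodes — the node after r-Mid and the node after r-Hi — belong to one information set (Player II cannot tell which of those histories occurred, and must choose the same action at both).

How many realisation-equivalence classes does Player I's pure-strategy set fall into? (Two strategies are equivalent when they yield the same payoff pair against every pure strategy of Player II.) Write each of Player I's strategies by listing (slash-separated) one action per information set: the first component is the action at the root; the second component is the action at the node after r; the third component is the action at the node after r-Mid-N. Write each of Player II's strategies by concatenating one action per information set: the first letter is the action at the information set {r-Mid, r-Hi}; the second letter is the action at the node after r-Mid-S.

Player I has 18 pure strategies: r/Mid/T, r/Mid/H, r/Hi/T, r/Hi/H, r/Lo/T, r/Lo/H, t/Mid/T, t/Mid/H, t/Hi/T, t/Hi/H, t/Lo/T, t/Lo/H, p/Mid/T, p/Mid/H, p/Hi/T, p/Hi/H, p/Lo/T, p/Lo/H. Columns: SD, SA, ND, NA.
{r/Mid/T} → row (2,0) (3,1) (-2,-2) (-2,-2)
{r/Mid/H} → row (2,0) (3,1) (-4,-2) (-4,-2)
{r/Hi/T, r/Hi/H} → row (-3,2) (-3,2) (3,-2) (3,-2)
{r/Lo/T, r/Lo/H} → row (-4,5) (-4,5) (-4,5) (-4,5)
{t/Mid/T, t/Mid/H, t/Hi/T, t/Hi/H, t/Lo/T, t/Lo/H} → row (3,4) (3,4) (3,4) (3,4)
{p/Mid/T, p/Mid/H, p/Hi/T, p/Hi/H, p/Lo/T, p/Lo/H} → row (0,-2) (0,-2) (0,-2) (0,-2)
That's 6 distinct rows out of 18 strategies.

6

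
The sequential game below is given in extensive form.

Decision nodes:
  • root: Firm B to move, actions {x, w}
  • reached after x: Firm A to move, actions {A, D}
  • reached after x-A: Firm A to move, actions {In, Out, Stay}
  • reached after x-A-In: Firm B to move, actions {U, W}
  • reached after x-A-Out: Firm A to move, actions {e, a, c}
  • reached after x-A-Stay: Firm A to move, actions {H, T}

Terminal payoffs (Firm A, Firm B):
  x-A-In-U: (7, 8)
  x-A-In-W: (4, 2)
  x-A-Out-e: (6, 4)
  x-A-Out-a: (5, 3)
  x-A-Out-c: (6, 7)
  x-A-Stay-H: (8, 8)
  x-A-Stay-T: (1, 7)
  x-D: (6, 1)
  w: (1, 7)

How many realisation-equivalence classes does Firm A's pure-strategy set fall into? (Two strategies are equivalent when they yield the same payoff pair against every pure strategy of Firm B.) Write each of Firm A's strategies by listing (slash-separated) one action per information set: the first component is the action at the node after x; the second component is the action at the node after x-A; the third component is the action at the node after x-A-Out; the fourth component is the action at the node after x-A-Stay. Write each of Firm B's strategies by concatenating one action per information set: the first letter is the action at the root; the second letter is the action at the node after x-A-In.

Firm A has 36 pure strategies: A/In/e/H, A/In/e/T, A/In/a/H, A/In/a/T, A/In/c/H, A/In/c/T, A/Out/e/H, A/Out/e/T, A/Out/a/H, A/Out/a/T, A/Out/c/H, A/Out/c/T, A/Stay/e/H, A/Stay/e/T, A/Stay/a/H, A/Stay/a/T, A/Stay/c/H, A/Stay/c/T, D/In/e/H, D/In/e/T, D/In/a/H, D/In/a/T, D/In/c/H, D/In/c/T, D/Out/e/H, D/Out/e/T, D/Out/a/H, D/Out/a/T, D/Out/c/H, D/Out/c/T, D/Stay/e/H, D/Stay/e/T, D/Stay/a/H, D/Stay/a/T, D/Stay/c/H, D/Stay/c/T. Columns: xU, xW, wU, wW.
{A/In/e/H, A/In/e/T, A/In/a/H, A/In/a/T, A/In/c/H, A/In/c/T} → row (7,8) (4,2) (1,7) (1,7)
{A/Out/e/H, A/Out/e/T} → row (6,4) (6,4) (1,7) (1,7)
{A/Out/a/H, A/Out/a/T} → row (5,3) (5,3) (1,7) (1,7)
{A/Out/c/H, A/Out/c/T} → row (6,7) (6,7) (1,7) (1,7)
{A/Stay/e/H, A/Stay/a/H, A/Stay/c/H} → row (8,8) (8,8) (1,7) (1,7)
{A/Stay/e/T, A/Stay/a/T, A/Stay/c/T} → row (1,7) (1,7) (1,7) (1,7)
{D/In/e/H, D/In/e/T, D/In/a/H, D/In/a/T, D/In/c/H, D/In/c/T, D/Out/e/H, D/Out/e/T, D/Out/a/H, D/Out/a/T, D/Out/c/H, D/Out/c/T, D/Stay/e/H, D/Stay/e/T, D/Stay/a/H, D/Stay/a/T, D/Stay/c/H, D/Stay/c/T} → row (6,1) (6,1) (1,7) (1,7)
That's 7 distinct rows out of 36 strategies.

7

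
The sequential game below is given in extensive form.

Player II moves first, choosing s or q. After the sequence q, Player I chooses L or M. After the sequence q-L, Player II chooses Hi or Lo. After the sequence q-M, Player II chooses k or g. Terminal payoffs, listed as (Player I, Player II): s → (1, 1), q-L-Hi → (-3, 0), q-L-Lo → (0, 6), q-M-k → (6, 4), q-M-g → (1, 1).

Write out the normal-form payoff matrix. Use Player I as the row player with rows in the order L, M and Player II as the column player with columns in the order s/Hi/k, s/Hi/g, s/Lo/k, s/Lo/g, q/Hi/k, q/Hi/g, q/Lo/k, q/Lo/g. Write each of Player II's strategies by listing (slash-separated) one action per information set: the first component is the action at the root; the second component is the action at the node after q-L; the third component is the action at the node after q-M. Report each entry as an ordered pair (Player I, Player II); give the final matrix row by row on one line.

L: (1,1) (1,1) (1,1) (1,1) (-3,0) (-3,0) (0,6) (0,6) | M: (1,1) (1,1) (1,1) (1,1) (6,4) (1,1) (6,4) (1,1)

Row L: s/Hi/k→(1,1), s/Hi/g→(1,1), s/Lo/k→(1,1), s/Lo/g→(1,1), q/Hi/k→(-3,0), q/Hi/g→(-3,0), q/Lo/k→(0,6), q/Lo/g→(0,6)
Row M: s/Hi/k→(1,1), s/Hi/g→(1,1), s/Lo/k→(1,1), s/Lo/g→(1,1), q/Hi/k→(6,4), q/Hi/g→(1,1), q/Lo/k→(6,4), q/Lo/g→(1,1)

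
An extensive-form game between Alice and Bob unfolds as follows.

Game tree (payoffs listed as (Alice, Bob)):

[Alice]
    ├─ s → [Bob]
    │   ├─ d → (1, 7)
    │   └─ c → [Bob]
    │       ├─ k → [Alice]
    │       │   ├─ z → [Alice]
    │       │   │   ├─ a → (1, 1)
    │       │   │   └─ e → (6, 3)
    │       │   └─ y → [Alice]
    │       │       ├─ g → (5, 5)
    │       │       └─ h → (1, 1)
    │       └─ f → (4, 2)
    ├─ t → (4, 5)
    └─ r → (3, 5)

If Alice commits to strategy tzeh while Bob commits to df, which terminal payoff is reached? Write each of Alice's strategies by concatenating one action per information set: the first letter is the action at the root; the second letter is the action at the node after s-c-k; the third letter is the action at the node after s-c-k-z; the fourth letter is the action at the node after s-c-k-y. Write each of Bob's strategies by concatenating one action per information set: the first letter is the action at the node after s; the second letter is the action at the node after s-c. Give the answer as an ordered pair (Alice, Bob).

(4, 5)

Trace the play path from the root:
  Alice plays t
→ terminal payoff (4, 5).
(Alice's choice at the node after s-c-k is never reached on this path, so it doesn't affect the outcome.)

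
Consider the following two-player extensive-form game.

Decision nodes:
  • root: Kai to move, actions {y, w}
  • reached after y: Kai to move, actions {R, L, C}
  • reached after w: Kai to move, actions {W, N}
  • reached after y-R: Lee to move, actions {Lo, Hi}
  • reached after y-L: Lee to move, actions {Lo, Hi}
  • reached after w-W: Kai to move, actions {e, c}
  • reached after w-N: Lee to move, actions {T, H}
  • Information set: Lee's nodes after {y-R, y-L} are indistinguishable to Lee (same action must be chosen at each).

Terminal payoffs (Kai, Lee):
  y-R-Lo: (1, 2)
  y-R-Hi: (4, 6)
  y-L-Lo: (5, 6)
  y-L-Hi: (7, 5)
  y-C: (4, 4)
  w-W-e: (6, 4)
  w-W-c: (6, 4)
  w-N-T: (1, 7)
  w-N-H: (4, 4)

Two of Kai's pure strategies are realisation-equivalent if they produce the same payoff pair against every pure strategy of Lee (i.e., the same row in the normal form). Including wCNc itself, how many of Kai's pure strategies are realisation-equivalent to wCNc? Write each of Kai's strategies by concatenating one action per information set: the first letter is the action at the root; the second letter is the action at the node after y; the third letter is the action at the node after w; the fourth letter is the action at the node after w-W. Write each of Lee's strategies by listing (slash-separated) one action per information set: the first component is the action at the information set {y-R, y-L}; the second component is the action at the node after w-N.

6

Row for wCNc (columns Lo/T, Lo/H, Hi/T, Hi/H): (1,7) (4,4) (1,7) (4,4).
Under wCNc, Kai's choice at the node after y and at the node after w-W can never be reached regardless of what Lee does, so varying those choices leaves every outcome unchanged.
Holding the reachable choices fixed and varying the unreachable ones freely already gives 3 × 2 = 6 equivalent strategies.
No other strategy reproduces this row, so those 6 are the full class: wRNe, wRNc, wLNe, wLNc, wCNe, wCNc.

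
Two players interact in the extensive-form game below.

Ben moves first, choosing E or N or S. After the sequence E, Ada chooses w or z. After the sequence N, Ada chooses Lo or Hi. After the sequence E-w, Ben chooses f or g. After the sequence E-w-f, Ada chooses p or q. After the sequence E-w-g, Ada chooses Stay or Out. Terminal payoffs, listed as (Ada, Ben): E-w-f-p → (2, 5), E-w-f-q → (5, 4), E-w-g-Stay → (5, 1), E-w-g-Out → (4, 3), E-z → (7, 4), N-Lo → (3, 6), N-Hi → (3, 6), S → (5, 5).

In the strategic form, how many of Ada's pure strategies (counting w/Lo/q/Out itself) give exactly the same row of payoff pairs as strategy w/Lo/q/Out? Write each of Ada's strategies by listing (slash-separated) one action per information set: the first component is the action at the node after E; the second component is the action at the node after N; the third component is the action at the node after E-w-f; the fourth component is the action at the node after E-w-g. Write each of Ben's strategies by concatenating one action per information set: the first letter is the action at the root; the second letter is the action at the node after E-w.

2

Row for w/Lo/q/Out (columns Ef, Eg, Nf, Ng, Sf, Sg): (5,4) (4,3) (3,6) (3,6) (5,5) (5,5).
Every one of Ada's information sets is on the play path for some reply by Ben when Ada follows w/Lo/q/Out.
Even so, w/Hi/q/Out happens to produce the same payoff in every column — so 2 strategies share this row.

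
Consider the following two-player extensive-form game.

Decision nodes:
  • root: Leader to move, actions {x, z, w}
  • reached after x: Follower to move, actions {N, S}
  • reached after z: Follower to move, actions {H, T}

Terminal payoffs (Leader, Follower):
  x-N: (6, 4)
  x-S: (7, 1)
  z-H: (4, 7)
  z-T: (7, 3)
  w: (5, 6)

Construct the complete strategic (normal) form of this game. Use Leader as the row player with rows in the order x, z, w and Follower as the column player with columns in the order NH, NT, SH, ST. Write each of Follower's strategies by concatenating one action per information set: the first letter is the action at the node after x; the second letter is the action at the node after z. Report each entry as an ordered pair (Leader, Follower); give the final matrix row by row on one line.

x: (6,4) (6,4) (7,1) (7,1) | z: (4,7) (7,3) (4,7) (7,3) | w: (5,6) (5,6) (5,6) (5,6)

           NH       NT       SH       ST
   x    (6,4)    (6,4)    (7,1)    (7,1)
   z    (4,7)    (7,3)    (4,7)    (7,3)
   w    (5,6)    (5,6)    (5,6)    (5,6)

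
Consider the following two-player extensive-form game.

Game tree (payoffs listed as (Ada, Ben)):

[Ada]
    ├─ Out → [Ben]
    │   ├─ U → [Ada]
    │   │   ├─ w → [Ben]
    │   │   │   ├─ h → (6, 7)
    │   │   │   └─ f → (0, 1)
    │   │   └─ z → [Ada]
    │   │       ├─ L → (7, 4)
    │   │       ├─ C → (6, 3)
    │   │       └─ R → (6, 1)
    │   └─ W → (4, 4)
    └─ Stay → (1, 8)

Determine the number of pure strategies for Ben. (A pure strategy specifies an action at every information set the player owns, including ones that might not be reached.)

Ben owns the node after Out with actions {U, W} — two choices.
Ben owns the node after Out-U-w with actions {h, f} — two choices.
A pure strategy fixes one action at each information set independently, so the count is the product 2 × 2 = 4.
(For reference, Ada has 12 pure strategies, giving a 4×12 normal-form matrix.)

4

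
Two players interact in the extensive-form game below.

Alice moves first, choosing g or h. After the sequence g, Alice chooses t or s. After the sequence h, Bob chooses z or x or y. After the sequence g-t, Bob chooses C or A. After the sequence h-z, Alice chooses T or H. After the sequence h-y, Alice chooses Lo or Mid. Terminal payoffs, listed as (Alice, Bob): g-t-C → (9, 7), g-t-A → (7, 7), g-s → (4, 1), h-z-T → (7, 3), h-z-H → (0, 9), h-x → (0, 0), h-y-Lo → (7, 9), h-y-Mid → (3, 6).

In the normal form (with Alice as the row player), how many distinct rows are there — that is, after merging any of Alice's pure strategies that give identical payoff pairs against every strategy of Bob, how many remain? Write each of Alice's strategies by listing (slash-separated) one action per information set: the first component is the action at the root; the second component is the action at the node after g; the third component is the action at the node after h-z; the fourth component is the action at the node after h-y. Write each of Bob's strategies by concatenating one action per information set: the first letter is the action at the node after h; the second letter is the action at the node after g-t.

6

Alice has 16 pure strategies: g/t/T/Lo, g/t/T/Mid, g/t/H/Lo, g/t/H/Mid, g/s/T/Lo, g/s/T/Mid, g/s/H/Lo, g/s/H/Mid, h/t/T/Lo, h/t/T/Mid, h/t/H/Lo, h/t/H/Mid, h/s/T/Lo, h/s/T/Mid, h/s/H/Lo, h/s/H/Mid. Columns: zC, zA, xC, xA, yC, yA.
{g/t/T/Lo, g/t/T/Mid, g/t/H/Lo, g/t/H/Mid} → row (9,7) (7,7) (9,7) (7,7) (9,7) (7,7)
{g/s/T/Lo, g/s/T/Mid, g/s/H/Lo, g/s/H/Mid} → row (4,1) (4,1) (4,1) (4,1) (4,1) (4,1)
{h/t/T/Lo, h/s/T/Lo} → row (7,3) (7,3) (0,0) (0,0) (7,9) (7,9)
{h/t/T/Mid, h/s/T/Mid} → row (7,3) (7,3) (0,0) (0,0) (3,6) (3,6)
{h/t/H/Lo, h/s/H/Lo} → row (0,9) (0,9) (0,0) (0,0) (7,9) (7,9)
{h/t/H/Mid, h/s/H/Mid} → row (0,9) (0,9) (0,0) (0,0) (3,6) (3,6)
That's 6 distinct rows out of 16 strategies.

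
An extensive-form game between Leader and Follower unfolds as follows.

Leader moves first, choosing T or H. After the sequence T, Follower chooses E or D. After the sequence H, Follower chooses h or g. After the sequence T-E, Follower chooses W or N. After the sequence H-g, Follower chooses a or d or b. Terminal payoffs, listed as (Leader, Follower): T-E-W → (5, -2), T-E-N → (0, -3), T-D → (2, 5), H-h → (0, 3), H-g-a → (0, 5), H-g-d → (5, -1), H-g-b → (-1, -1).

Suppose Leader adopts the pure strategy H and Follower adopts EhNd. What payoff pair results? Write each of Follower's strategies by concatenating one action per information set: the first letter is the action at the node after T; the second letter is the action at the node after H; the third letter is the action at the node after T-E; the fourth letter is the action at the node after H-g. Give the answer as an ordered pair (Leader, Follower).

Trace the play path from the root:
  Leader plays H
  Follower plays h at [H]
→ terminal payoff (0, 3).
(Follower's choice at the node after T is never reached on this path, so it doesn't affect the outcome.)

(0, 3)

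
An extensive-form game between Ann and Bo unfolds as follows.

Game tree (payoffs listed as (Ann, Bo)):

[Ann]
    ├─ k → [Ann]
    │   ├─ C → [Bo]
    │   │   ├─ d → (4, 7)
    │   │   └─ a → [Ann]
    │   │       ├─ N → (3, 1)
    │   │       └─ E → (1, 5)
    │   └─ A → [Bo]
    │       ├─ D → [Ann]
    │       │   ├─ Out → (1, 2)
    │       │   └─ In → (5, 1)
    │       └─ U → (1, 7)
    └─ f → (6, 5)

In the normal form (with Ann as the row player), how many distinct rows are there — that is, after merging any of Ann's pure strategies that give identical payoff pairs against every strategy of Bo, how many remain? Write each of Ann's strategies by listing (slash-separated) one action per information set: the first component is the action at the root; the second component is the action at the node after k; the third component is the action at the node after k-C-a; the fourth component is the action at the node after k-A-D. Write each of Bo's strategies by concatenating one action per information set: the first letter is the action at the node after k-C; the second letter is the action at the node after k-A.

Ann has 16 pure strategies: k/C/N/Out, k/C/N/In, k/C/E/Out, k/C/E/In, k/A/N/Out, k/A/N/In, k/A/E/Out, k/A/E/In, f/C/N/Out, f/C/N/In, f/C/E/Out, f/C/E/In, f/A/N/Out, f/A/N/In, f/A/E/Out, f/A/E/In. Columns: dD, dU, aD, aU.
{k/C/N/Out, k/C/N/In} → row (4,7) (4,7) (3,1) (3,1)
{k/C/E/Out, k/C/E/In} → row (4,7) (4,7) (1,5) (1,5)
{k/A/N/Out, k/A/E/Out} → row (1,2) (1,7) (1,2) (1,7)
{k/A/N/In, k/A/E/In} → row (5,1) (1,7) (5,1) (1,7)
{f/C/N/Out, f/C/N/In, f/C/E/Out, f/C/E/In, f/A/N/Out, f/A/N/In, f/A/E/Out, f/A/E/In} → row (6,5) (6,5) (6,5) (6,5)
That's 5 distinct rows out of 16 strategies.

5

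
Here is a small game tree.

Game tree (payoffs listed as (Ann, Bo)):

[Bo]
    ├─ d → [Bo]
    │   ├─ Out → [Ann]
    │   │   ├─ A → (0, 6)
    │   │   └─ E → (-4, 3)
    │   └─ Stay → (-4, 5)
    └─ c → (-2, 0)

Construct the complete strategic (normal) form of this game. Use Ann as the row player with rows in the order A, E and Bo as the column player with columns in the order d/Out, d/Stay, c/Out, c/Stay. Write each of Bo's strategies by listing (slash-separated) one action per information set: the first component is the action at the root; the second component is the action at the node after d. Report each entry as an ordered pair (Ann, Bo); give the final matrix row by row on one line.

        d/Out   d/Stay    c/Out   c/Stay
   A    (0,6)   (-4,5)   (-2,0)   (-2,0)
   E   (-4,3)   (-4,5)   (-2,0)   (-2,0)

A: (0,6) (-4,5) (-2,0) (-2,0) | E: (-4,3) (-4,5) (-2,0) (-2,0)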